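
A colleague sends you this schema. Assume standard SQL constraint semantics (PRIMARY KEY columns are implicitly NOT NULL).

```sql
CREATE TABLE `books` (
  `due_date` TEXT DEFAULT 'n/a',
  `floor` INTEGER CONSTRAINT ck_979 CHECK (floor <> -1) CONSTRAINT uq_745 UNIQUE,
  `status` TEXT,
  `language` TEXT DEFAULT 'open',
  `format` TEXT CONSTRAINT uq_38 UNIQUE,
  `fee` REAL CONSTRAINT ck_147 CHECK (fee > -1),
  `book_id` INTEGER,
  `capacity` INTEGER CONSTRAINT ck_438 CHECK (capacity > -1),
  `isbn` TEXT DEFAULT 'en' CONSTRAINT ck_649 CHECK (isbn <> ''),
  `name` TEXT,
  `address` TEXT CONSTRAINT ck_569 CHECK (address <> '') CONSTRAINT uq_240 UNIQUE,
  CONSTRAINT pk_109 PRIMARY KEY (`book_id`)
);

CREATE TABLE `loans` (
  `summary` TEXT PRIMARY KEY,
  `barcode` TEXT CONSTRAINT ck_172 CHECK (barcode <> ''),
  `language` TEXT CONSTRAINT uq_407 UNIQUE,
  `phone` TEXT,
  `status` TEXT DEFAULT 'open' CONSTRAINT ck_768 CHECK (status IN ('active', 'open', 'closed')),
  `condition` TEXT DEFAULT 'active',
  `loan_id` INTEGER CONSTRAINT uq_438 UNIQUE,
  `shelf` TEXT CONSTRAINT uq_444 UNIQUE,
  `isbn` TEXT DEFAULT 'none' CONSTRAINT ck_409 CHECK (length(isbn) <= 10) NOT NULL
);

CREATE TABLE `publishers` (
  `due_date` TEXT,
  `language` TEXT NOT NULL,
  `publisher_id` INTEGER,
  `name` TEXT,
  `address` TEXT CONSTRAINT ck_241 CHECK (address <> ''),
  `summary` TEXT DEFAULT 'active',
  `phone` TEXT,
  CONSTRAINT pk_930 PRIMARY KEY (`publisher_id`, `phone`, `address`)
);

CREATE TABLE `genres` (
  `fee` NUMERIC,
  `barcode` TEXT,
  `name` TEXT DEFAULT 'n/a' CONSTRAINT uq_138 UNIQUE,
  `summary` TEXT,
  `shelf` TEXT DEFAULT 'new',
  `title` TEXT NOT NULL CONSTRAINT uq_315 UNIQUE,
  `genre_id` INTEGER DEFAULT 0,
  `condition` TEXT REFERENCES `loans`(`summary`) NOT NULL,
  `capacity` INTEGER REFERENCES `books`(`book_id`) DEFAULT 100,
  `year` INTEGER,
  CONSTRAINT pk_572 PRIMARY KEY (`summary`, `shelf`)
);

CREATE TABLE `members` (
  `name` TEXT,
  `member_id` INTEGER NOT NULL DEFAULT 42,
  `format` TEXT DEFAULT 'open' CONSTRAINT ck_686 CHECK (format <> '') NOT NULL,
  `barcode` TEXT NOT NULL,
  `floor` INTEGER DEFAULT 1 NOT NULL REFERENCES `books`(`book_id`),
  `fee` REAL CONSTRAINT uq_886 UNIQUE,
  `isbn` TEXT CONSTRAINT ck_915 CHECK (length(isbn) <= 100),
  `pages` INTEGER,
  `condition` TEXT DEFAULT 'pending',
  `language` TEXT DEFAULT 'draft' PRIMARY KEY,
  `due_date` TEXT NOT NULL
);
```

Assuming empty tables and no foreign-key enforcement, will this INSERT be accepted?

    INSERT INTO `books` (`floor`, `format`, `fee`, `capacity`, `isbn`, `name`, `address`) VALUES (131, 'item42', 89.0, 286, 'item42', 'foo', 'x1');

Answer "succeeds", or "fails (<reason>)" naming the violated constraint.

book_id is omitted from the column list and has no DEFAULT, so it would receive NULL.
But book_id is part of the PRIMARY KEY (implied NOT NULL).

fails (NOT NULL on book_id)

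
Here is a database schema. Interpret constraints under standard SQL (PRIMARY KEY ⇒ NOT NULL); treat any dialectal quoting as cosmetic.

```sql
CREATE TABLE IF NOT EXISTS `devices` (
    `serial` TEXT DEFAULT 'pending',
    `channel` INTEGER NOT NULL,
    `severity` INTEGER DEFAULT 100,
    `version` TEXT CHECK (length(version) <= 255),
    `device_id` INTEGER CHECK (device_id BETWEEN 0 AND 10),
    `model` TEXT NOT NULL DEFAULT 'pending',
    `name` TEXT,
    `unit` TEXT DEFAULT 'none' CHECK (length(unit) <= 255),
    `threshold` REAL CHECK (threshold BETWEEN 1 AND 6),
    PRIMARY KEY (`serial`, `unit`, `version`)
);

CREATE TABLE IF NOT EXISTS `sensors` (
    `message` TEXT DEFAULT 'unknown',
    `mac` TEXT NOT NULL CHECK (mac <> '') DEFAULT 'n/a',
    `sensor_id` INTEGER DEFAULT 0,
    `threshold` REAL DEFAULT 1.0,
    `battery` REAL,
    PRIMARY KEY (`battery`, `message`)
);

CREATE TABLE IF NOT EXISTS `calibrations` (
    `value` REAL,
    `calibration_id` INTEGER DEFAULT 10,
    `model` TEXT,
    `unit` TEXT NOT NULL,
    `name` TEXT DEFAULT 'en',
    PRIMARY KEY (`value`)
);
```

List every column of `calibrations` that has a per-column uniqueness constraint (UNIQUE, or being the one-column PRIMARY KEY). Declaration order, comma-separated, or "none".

- value: single-column PRIMARY KEY → unique.
- calibration_id: no UNIQUE or single-column PK constraint.
- model: no UNIQUE or single-column PK constraint.
- unit: no UNIQUE or single-column PK constraint.
- name: no UNIQUE or single-column PK constraint.

value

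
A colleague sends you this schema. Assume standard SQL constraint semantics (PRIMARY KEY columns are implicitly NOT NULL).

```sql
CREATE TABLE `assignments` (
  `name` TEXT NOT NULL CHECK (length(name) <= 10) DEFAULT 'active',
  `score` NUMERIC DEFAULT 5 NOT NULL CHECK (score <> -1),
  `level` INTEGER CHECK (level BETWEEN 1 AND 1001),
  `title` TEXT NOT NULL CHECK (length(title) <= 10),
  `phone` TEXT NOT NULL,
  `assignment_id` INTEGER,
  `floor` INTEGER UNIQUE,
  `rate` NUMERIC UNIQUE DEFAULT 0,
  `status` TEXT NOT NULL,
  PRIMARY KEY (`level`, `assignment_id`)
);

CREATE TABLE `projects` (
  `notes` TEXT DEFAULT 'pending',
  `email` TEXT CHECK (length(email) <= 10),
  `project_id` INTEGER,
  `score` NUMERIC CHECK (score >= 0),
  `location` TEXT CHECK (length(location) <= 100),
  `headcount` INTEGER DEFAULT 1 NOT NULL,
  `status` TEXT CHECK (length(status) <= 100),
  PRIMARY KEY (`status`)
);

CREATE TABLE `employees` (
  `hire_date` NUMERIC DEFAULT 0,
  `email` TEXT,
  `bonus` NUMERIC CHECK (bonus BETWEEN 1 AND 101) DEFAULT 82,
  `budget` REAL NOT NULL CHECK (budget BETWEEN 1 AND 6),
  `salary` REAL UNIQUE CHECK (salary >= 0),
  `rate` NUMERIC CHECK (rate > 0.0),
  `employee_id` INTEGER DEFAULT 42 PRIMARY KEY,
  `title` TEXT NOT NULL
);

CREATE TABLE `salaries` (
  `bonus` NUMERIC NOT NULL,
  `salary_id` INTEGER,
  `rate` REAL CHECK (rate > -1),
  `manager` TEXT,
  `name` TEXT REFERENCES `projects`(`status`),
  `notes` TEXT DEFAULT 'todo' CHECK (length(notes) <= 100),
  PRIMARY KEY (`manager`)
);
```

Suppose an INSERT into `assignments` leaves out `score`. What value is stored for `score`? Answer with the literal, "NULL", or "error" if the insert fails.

5

score has an explicit DEFAULT 5.
When the column is omitted from an INSERT, that default is used.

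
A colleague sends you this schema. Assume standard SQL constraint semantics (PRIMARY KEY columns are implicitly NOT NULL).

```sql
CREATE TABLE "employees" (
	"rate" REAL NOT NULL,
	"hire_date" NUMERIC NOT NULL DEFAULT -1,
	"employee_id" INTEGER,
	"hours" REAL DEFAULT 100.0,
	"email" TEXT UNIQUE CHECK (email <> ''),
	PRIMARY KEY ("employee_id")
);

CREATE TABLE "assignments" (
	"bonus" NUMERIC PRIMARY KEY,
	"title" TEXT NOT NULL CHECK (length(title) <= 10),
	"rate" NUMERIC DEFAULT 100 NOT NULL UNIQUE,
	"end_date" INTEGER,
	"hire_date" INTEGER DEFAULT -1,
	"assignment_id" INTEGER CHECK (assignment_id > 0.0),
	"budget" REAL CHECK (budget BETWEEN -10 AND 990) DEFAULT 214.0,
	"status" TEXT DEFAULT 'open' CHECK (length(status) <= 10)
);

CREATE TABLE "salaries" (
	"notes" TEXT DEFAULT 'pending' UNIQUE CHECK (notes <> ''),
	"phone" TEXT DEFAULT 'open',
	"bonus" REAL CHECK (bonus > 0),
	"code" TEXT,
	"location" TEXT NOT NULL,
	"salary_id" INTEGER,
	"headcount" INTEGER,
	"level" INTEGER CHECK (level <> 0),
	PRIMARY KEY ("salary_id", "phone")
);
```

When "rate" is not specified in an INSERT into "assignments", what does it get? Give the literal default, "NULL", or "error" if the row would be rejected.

rate has an explicit DEFAULT 100.
When the column is omitted from an INSERT, that default is used.

100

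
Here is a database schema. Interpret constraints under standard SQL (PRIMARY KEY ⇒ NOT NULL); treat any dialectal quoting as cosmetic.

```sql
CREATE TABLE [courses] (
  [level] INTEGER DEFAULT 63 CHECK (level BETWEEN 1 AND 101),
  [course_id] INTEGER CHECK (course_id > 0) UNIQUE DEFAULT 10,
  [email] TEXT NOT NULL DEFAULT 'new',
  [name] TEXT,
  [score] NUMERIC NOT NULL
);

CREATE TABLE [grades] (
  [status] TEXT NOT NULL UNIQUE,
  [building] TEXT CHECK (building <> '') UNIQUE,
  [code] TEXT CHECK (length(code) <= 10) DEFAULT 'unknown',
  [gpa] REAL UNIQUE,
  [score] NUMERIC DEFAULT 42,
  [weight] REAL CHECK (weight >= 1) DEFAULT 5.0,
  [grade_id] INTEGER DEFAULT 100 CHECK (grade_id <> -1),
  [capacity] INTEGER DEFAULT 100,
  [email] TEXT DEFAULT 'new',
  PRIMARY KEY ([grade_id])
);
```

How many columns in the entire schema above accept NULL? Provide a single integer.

10

courses: 3 nullable (level, course_id, name — PK none and explicit NOT NULL columns excluded).
grades: 7 nullable (building, code, gpa, score, weight, capacity, email — PK (grade_id) and explicit NOT NULL columns excluded).
Total: 3 + 7 = 10.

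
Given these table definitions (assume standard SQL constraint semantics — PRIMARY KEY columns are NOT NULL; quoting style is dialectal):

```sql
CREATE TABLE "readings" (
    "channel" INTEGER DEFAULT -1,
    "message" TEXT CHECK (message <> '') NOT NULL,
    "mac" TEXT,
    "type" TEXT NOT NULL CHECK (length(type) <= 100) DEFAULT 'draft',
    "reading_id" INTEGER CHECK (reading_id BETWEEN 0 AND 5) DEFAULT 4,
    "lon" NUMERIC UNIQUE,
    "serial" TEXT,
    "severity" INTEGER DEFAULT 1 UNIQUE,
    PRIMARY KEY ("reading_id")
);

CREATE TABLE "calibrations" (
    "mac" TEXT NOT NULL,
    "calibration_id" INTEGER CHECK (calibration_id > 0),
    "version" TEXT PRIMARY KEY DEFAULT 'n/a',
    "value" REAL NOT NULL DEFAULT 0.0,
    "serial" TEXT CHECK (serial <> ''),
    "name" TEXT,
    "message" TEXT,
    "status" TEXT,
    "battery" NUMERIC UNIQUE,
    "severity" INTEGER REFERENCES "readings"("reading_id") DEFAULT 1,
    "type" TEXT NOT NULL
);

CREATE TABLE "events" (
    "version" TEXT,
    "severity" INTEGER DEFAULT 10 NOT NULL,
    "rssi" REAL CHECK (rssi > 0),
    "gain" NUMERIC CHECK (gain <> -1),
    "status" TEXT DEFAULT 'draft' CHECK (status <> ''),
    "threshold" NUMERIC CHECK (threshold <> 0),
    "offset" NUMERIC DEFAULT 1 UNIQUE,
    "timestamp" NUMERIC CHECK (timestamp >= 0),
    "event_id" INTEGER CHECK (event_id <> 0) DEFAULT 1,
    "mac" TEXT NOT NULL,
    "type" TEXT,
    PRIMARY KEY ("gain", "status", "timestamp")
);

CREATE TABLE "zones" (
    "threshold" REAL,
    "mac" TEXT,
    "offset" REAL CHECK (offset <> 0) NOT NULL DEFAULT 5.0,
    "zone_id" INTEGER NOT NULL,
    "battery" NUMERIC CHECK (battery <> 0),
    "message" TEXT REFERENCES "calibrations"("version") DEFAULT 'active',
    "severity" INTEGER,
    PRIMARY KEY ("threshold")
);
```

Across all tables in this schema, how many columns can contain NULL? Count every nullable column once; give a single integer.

readings: 5 nullable (channel, mac, lon, serial, severity — PK (reading_id) and explicit NOT NULL columns excluded).
calibrations: 7 nullable (calibration_id, serial, name, message, status, battery, severity — PK (version) and explicit NOT NULL columns excluded).
events: 6 nullable (version, rssi, threshold, offset, event_id, type — PK (gain, status, timestamp) and explicit NOT NULL columns excluded).
zones: 4 nullable (mac, battery, message, severity — PK (threshold) and explicit NOT NULL columns excluded).
Total: 5 + 7 + 6 + 4 = 22.

22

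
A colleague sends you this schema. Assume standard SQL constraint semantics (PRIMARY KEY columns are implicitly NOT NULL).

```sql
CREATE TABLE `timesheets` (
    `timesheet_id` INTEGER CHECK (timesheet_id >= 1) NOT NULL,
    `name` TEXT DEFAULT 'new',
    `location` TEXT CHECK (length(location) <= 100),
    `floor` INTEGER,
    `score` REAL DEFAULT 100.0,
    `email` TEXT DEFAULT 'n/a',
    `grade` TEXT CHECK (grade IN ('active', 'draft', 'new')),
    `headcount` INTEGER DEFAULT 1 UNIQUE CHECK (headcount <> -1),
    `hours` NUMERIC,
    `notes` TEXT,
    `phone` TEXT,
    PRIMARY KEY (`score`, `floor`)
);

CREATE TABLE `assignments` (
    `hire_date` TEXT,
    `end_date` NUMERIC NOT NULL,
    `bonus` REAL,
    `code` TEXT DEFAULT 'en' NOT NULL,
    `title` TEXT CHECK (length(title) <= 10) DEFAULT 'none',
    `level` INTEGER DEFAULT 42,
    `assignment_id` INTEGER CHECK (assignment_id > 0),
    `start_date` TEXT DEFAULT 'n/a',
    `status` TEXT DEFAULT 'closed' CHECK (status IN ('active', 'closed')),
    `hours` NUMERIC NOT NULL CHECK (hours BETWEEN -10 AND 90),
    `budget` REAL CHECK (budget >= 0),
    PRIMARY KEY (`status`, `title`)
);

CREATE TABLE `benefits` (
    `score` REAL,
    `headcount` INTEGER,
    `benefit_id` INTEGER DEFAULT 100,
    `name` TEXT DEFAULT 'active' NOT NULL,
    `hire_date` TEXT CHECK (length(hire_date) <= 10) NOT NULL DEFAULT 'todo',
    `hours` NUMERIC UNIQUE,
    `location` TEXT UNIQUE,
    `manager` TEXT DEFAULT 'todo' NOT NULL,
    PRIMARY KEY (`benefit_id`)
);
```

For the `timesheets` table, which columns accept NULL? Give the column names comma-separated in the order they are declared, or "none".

name, location, email, grade, headcount, hours, notes, phone

- timesheet_id: declared NOT NULL → not nullable.
- name: DEFAULT only fills an omitted column; an explicit NULL is still allowed → nullable.
- location: CHECK does not forbid NULL (a CHECK constraint passes when its expression is NULL) → nullable.
- floor: part of the PRIMARY KEY, which implies NOT NULL → not nullable.
- score: part of the PRIMARY KEY, which implies NOT NULL → not nullable.
- email: DEFAULT only fills an omitted column; an explicit NULL is still allowed → nullable.
- grade: CHECK does not forbid NULL (a CHECK constraint passes when its expression is NULL) → nullable.
- headcount: CHECK does not forbid NULL (a CHECK constraint passes when its expression is NULL) → nullable.
- hours: no NOT NULL constraint applies → nullable.
- notes: no NOT NULL constraint applies → nullable.
- phone: no NOT NULL constraint applies → nullable.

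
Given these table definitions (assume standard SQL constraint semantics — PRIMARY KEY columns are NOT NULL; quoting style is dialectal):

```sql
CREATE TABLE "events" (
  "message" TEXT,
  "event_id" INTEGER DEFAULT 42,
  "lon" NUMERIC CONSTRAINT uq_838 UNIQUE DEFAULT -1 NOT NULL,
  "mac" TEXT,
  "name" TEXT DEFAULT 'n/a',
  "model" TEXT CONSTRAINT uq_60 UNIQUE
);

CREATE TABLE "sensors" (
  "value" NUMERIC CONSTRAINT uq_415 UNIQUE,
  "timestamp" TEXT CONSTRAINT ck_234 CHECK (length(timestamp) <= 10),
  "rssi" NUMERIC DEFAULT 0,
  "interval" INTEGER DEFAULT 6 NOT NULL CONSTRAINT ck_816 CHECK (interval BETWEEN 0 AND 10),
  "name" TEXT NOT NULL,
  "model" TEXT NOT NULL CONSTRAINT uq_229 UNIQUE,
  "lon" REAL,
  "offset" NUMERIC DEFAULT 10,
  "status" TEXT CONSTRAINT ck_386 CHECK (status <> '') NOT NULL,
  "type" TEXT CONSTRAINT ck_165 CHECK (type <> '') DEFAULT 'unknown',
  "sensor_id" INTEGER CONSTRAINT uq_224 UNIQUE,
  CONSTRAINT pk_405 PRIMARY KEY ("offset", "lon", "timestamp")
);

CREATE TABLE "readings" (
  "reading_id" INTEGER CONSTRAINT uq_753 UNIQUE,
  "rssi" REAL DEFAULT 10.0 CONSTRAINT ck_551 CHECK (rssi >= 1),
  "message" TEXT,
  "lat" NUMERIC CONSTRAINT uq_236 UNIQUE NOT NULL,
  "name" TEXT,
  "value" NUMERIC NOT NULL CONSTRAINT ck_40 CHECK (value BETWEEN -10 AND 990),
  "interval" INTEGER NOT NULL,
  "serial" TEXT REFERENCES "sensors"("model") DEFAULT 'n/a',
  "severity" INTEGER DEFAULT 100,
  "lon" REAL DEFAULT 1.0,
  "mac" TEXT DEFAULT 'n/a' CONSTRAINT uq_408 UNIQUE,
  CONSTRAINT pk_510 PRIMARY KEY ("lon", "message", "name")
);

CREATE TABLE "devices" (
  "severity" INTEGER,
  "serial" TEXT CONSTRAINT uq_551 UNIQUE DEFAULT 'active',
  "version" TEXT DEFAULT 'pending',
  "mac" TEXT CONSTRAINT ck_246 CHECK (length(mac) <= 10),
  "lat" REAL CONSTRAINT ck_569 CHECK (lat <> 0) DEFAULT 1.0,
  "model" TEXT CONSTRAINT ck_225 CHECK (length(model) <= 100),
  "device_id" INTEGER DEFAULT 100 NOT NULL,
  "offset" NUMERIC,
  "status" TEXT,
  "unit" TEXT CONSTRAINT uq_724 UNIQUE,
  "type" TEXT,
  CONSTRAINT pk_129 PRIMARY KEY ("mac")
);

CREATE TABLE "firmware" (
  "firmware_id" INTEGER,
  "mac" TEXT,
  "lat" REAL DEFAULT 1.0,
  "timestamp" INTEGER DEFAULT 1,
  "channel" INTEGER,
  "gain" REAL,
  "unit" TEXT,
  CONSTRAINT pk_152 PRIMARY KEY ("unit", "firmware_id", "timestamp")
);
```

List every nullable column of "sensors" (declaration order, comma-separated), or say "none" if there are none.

- value: UNIQUE does not imply NOT NULL → nullable.
- timestamp: part of the PRIMARY KEY, which implies NOT NULL → not nullable.
- rssi: DEFAULT only fills an omitted column; an explicit NULL is still allowed → nullable.
- interval: declared NOT NULL → not nullable.
- name: declared NOT NULL → not nullable.
- model: declared NOT NULL → not nullable.
- lon: part of the PRIMARY KEY, which implies NOT NULL → not nullable.
- offset: part of the PRIMARY KEY, which implies NOT NULL → not nullable.
- status: declared NOT NULL → not nullable.
- type: CHECK does not forbid NULL (a CHECK constraint passes when its expression is NULL) → nullable.
- sensor_id: UNIQUE does not imply NOT NULL → nullable.

value, rssi, type, sensor_id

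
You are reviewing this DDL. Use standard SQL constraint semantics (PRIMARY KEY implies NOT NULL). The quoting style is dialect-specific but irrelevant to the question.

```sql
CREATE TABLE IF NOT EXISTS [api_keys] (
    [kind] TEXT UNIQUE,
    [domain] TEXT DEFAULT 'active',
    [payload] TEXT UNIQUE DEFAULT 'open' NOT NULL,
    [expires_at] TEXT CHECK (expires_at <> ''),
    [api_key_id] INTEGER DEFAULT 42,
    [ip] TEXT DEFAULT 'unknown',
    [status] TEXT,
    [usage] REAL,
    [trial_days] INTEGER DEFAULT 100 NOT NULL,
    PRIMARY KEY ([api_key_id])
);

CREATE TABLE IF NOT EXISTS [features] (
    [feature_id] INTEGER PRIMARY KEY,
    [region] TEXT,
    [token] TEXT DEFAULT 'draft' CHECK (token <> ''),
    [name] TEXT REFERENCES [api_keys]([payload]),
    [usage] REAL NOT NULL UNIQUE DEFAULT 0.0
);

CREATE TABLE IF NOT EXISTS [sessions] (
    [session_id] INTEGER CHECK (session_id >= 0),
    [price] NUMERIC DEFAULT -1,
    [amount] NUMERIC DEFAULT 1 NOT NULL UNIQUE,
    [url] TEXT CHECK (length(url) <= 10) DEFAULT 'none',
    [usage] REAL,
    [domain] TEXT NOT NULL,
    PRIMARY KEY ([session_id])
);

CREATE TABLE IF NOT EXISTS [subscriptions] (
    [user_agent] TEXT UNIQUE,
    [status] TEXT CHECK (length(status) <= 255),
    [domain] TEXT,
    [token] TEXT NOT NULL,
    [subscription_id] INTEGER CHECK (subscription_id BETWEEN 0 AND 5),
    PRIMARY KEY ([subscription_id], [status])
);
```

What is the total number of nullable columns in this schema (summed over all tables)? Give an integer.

14

api_keys: 6 nullable (kind, domain, expires_at, ip, status, usage — PK (api_key_id) and explicit NOT NULL columns excluded).
features: 3 nullable (region, token, name — PK (feature_id) and explicit NOT NULL columns excluded).
sessions: 3 nullable (price, url, usage — PK (session_id) and explicit NOT NULL columns excluded).
subscriptions: 2 nullable (user_agent, domain — PK (subscription_id, status) and explicit NOT NULL columns excluded).
Total: 6 + 3 + 3 + 2 = 14.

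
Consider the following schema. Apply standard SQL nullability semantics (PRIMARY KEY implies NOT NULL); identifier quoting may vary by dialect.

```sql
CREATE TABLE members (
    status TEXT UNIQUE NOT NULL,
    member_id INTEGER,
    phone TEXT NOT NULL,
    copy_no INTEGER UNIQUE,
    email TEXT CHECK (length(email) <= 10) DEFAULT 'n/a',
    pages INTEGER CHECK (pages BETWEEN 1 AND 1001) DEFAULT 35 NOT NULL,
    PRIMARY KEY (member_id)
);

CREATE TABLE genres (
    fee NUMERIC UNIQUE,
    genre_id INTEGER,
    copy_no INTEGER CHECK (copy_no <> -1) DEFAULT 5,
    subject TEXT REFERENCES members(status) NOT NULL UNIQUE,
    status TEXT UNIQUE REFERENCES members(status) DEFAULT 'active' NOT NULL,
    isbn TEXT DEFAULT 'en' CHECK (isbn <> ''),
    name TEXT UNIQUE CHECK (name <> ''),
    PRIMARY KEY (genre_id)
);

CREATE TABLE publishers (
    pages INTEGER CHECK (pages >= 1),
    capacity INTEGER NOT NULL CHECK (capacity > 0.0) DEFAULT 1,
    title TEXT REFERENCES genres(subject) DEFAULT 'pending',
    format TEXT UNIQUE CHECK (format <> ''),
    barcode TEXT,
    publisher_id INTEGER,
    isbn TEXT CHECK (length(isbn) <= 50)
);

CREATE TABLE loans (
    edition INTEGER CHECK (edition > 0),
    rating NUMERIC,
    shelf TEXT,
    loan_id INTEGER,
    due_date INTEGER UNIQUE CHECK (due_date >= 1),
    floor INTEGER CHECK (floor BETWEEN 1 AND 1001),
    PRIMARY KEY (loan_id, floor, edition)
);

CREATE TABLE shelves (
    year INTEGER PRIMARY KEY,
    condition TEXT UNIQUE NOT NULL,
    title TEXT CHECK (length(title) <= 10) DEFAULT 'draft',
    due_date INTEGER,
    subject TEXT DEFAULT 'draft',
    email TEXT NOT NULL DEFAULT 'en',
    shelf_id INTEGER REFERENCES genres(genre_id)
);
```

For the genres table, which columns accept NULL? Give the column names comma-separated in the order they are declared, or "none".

- fee: UNIQUE does not imply NOT NULL → nullable.
- genre_id: part of the PRIMARY KEY, which implies NOT NULL → not nullable.
- copy_no: CHECK does not forbid NULL (a CHECK constraint passes when its expression is NULL) → nullable.
- subject: declared NOT NULL → not nullable.
- status: declared NOT NULL → not nullable.
- isbn: CHECK does not forbid NULL (a CHECK constraint passes when its expression is NULL) → nullable.
- name: CHECK does not forbid NULL (a CHECK constraint passes when its expression is NULL) → nullable.

fee, copy_no, isbn, name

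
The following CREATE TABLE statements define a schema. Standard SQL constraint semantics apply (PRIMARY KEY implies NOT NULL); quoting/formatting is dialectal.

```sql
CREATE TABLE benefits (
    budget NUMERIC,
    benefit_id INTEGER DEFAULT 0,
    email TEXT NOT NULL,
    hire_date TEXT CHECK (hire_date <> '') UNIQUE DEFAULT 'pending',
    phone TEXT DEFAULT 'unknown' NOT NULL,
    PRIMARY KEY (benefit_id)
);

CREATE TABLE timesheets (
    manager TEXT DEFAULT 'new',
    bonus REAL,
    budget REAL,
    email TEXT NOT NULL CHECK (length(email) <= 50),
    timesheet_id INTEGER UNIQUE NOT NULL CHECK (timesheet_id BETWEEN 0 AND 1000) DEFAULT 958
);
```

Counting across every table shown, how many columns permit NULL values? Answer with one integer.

benefits: 2 nullable (budget, hire_date — PK (benefit_id) and explicit NOT NULL columns excluded).
timesheets: 3 nullable (manager, bonus, budget — PK none and explicit NOT NULL columns excluded).
Total: 2 + 3 = 5.

5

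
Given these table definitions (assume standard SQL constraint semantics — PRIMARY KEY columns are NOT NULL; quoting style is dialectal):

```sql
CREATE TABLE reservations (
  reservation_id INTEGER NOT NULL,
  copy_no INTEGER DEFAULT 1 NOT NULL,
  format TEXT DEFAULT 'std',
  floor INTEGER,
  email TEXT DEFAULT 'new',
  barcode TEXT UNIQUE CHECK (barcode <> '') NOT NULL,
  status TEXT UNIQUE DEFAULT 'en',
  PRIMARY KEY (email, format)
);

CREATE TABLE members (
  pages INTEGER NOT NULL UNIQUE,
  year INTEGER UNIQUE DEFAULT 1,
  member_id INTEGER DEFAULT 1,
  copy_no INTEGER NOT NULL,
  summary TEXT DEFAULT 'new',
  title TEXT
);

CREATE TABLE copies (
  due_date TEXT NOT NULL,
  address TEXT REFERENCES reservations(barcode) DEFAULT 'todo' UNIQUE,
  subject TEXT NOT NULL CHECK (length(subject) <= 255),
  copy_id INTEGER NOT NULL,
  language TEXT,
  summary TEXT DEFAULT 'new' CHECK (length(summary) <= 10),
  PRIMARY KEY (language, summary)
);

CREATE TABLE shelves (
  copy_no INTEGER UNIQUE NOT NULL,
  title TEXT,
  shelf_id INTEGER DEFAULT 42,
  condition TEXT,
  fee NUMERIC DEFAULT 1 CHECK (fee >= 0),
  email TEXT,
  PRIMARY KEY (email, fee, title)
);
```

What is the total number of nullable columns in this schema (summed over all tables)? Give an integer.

reservations: 2 nullable (floor, status — PK (email, format) and explicit NOT NULL columns excluded).
members: 4 nullable (year, member_id, summary, title — PK none and explicit NOT NULL columns excluded).
copies: 1 nullable (address — PK (language, summary) and explicit NOT NULL columns excluded).
shelves: 2 nullable (shelf_id, condition — PK (email, fee, title) and explicit NOT NULL columns excluded).
Total: 2 + 4 + 1 + 2 = 9.

9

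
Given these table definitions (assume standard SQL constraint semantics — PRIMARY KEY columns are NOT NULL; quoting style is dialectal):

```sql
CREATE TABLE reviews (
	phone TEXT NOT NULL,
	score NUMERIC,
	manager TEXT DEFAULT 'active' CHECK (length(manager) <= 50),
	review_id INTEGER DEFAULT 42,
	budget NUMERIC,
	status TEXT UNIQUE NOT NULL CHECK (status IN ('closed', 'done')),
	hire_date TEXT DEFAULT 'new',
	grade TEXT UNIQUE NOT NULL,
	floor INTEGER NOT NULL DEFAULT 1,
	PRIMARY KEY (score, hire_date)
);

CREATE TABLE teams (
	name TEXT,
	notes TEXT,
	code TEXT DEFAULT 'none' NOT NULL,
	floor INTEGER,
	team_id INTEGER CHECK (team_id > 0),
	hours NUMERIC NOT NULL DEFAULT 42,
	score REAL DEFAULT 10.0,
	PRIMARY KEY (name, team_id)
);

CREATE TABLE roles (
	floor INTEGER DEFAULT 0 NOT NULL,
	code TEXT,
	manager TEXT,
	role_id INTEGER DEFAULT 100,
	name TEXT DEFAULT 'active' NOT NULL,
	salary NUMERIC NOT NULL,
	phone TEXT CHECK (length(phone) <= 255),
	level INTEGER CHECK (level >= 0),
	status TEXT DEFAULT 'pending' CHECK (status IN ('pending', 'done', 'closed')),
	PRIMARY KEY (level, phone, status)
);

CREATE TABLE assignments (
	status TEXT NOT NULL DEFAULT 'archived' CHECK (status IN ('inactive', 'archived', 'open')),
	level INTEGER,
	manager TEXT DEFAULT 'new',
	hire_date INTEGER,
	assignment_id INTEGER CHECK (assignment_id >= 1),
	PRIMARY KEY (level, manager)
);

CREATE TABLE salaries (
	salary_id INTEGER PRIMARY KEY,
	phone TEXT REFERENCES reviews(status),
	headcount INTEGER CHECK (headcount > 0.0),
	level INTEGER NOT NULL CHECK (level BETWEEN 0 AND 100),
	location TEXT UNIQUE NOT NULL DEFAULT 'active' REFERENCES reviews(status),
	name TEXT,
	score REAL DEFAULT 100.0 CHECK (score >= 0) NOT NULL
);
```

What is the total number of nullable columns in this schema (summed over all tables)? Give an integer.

14

reviews: 3 nullable (manager, review_id, budget — PK (score, hire_date) and explicit NOT NULL columns excluded).
teams: 3 nullable (notes, floor, score — PK (name, team_id) and explicit NOT NULL columns excluded).
roles: 3 nullable (code, manager, role_id — PK (level, phone, status) and explicit NOT NULL columns excluded).
assignments: 2 nullable (hire_date, assignment_id — PK (level, manager) and explicit NOT NULL columns excluded).
salaries: 3 nullable (phone, headcount, name — PK (salary_id) and explicit NOT NULL columns excluded).
Total: 3 + 3 + 3 + 2 + 3 = 14.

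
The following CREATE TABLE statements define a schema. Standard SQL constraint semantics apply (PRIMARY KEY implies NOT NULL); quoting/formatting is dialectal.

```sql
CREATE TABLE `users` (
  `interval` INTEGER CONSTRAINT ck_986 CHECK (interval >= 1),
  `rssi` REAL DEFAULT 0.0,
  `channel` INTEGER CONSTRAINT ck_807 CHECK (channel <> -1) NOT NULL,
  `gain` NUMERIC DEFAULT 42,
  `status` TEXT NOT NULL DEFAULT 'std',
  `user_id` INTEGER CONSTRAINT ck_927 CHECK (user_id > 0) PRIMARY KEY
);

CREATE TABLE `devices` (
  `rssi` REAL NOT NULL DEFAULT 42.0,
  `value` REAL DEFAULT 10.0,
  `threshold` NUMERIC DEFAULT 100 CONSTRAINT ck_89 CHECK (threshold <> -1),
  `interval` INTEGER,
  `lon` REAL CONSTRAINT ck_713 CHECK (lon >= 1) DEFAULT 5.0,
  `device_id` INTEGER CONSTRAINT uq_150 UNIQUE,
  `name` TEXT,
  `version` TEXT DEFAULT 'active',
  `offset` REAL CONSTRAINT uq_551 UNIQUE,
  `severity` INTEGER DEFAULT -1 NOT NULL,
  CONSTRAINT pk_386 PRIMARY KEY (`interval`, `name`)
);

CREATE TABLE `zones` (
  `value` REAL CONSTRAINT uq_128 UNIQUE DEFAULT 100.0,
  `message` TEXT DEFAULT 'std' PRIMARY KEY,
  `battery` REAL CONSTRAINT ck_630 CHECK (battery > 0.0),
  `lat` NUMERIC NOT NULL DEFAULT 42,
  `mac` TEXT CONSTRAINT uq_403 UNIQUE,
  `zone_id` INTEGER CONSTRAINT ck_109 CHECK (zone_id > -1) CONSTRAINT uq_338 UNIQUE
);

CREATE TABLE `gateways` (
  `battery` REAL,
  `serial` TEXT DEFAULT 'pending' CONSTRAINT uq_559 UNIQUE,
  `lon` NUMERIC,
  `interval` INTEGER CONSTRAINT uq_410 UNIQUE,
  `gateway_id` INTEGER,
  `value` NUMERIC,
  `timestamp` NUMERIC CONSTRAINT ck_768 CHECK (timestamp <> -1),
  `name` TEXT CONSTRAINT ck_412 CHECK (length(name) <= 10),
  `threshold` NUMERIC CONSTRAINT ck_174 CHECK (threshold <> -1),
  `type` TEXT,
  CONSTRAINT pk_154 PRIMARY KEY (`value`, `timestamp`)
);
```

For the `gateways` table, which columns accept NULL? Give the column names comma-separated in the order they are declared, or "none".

- battery: no NOT NULL constraint applies → nullable.
- serial: UNIQUE does not imply NOT NULL → nullable.
- lon: no NOT NULL constraint applies → nullable.
- interval: UNIQUE does not imply NOT NULL → nullable.
- gateway_id: no NOT NULL constraint applies → nullable.
- value: part of the PRIMARY KEY, which implies NOT NULL → not nullable.
- timestamp: part of the PRIMARY KEY, which implies NOT NULL → not nullable.
- name: CHECK does not forbid NULL (a CHECK constraint passes when its expression is NULL) → nullable.
- threshold: CHECK does not forbid NULL (a CHECK constraint passes when its expression is NULL) → nullable.
- type: no NOT NULL constraint applies → nullable.

battery, serial, lon, interval, gateway_id, name, threshold, type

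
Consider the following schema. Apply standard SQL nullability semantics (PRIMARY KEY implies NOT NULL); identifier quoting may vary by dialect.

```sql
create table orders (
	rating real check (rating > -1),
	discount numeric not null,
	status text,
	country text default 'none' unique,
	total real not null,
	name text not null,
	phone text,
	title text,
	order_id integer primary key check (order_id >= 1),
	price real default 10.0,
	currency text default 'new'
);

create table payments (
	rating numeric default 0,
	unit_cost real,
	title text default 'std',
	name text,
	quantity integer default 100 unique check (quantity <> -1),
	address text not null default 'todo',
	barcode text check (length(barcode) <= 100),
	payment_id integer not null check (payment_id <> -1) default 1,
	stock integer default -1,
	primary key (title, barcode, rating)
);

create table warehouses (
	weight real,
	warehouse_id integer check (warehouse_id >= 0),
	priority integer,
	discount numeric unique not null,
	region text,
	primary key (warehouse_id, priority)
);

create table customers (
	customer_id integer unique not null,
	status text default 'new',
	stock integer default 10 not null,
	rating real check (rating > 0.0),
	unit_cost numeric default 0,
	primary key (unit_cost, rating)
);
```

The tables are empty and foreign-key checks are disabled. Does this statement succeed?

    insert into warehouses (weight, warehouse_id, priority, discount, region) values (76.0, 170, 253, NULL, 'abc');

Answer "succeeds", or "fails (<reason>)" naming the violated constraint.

fails (NOT NULL on discount)

discount is explicitly set to NULL, but discount is declared NOT NULL.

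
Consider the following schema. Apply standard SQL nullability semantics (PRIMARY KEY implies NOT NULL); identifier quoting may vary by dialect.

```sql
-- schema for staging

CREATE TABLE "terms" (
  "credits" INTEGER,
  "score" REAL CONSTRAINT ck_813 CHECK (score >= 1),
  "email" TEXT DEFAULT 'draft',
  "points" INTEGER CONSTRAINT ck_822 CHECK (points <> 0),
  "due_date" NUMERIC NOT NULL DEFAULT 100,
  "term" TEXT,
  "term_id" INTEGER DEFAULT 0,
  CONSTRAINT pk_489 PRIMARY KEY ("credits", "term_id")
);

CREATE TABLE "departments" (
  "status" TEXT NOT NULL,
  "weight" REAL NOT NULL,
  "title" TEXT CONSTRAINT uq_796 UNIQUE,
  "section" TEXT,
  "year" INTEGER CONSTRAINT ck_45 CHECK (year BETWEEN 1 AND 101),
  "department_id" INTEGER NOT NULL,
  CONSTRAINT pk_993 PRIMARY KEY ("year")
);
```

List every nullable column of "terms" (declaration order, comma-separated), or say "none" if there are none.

- credits: part of the PRIMARY KEY, which implies NOT NULL → not nullable.
- score: CHECK does not forbid NULL (a CHECK constraint passes when its expression is NULL) → nullable.
- email: DEFAULT only fills an omitted column; an explicit NULL is still allowed → nullable.
- points: CHECK does not forbid NULL (a CHECK constraint passes when its expression is NULL) → nullable.
- due_date: declared NOT NULL → not nullable.
- term: no NOT NULL constraint applies → nullable.
- term_id: part of the PRIMARY KEY, which implies NOT NULL → not nullable.

score, email, points, term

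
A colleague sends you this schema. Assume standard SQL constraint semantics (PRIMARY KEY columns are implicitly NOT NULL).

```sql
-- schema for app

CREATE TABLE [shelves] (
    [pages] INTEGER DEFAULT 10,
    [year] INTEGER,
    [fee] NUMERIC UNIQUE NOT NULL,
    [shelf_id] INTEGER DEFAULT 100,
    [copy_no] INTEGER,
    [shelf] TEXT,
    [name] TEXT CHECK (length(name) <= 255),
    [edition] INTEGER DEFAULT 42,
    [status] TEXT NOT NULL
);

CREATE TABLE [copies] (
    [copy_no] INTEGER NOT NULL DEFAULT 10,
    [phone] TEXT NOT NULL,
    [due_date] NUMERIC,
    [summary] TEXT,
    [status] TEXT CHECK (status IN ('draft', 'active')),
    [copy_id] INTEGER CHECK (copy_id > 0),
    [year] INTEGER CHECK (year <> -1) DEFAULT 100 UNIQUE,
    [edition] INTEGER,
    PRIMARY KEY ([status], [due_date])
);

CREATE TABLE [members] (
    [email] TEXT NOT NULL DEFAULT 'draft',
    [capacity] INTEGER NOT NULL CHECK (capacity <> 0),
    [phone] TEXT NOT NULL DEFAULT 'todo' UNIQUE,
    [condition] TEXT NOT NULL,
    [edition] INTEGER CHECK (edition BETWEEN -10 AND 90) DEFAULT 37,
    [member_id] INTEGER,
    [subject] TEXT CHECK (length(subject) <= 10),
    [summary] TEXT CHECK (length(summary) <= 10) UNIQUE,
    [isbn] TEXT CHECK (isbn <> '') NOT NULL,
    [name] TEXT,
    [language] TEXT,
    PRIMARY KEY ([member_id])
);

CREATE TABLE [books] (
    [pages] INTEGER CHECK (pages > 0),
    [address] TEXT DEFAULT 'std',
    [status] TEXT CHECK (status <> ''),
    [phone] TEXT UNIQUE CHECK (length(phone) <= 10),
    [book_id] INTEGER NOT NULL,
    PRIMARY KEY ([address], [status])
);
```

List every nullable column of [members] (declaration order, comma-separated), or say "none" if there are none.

- email: declared NOT NULL → not nullable.
- capacity: declared NOT NULL → not nullable.
- phone: declared NOT NULL → not nullable.
- condition: declared NOT NULL → not nullable.
- edition: CHECK does not forbid NULL (a CHECK constraint passes when its expression is NULL) → nullable.
- member_id: part of the PRIMARY KEY, which implies NOT NULL → not nullable.
- subject: CHECK does not forbid NULL (a CHECK constraint passes when its expression is NULL) → nullable.
- summary: CHECK does not forbid NULL (a CHECK constraint passes when its expression is NULL) → nullable.
- isbn: declared NOT NULL → not nullable.
- name: no NOT NULL constraint applies → nullable.
- language: no NOT NULL constraint applies → nullable.

edition, subject, summary, name, language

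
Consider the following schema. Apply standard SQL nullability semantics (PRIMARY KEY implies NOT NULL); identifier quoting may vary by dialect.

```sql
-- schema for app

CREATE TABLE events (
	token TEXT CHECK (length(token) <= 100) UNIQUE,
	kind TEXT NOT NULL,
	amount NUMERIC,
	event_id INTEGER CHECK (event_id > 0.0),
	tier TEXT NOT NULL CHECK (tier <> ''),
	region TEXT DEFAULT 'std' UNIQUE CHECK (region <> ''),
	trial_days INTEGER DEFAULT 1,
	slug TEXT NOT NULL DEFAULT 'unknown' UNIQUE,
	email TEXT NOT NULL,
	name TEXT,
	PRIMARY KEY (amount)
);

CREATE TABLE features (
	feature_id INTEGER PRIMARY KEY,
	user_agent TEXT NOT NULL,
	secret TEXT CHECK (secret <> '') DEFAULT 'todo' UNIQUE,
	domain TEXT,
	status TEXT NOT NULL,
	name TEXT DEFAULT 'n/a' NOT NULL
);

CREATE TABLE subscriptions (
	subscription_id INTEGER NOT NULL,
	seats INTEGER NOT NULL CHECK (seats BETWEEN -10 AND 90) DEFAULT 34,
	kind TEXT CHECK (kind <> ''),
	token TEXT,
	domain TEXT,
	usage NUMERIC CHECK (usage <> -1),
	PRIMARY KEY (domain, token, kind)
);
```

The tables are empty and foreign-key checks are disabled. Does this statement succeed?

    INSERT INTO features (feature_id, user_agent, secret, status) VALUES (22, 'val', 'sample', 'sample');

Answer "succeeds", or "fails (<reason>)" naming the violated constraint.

NOT NULL columns: feature_id is supplied; name defaults to 'n/a'; status is supplied; user_agent is supplied.
CHECK constraints: 'sample' satisfies (secret <> '').
No constraint is violated.

succeeds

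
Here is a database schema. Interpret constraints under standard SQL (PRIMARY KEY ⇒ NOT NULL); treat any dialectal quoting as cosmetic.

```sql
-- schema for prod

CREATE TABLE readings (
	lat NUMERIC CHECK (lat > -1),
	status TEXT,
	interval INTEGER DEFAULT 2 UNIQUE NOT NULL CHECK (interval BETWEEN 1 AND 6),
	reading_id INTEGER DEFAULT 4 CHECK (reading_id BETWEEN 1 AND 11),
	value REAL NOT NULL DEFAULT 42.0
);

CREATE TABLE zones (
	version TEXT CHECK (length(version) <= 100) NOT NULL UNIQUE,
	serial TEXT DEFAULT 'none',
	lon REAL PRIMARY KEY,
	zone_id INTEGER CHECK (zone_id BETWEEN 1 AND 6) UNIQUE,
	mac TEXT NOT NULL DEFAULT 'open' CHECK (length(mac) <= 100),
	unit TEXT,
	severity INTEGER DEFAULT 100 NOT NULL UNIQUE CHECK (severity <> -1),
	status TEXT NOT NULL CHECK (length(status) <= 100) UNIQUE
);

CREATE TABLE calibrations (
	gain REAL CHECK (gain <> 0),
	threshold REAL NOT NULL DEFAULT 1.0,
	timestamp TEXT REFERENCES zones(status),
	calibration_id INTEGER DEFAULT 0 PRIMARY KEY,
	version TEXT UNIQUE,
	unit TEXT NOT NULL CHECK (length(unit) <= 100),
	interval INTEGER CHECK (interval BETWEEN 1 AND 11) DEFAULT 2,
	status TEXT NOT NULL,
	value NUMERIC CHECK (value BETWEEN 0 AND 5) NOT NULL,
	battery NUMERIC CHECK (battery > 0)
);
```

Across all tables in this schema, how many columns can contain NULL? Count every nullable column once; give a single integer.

11

readings: 3 nullable (lat, status, reading_id — PK none and explicit NOT NULL columns excluded).
zones: 3 nullable (serial, zone_id, unit — PK (lon) and explicit NOT NULL columns excluded).
calibrations: 5 nullable (gain, timestamp, version, interval, battery — PK (calibration_id) and explicit NOT NULL columns excluded).
Total: 3 + 3 + 5 = 11.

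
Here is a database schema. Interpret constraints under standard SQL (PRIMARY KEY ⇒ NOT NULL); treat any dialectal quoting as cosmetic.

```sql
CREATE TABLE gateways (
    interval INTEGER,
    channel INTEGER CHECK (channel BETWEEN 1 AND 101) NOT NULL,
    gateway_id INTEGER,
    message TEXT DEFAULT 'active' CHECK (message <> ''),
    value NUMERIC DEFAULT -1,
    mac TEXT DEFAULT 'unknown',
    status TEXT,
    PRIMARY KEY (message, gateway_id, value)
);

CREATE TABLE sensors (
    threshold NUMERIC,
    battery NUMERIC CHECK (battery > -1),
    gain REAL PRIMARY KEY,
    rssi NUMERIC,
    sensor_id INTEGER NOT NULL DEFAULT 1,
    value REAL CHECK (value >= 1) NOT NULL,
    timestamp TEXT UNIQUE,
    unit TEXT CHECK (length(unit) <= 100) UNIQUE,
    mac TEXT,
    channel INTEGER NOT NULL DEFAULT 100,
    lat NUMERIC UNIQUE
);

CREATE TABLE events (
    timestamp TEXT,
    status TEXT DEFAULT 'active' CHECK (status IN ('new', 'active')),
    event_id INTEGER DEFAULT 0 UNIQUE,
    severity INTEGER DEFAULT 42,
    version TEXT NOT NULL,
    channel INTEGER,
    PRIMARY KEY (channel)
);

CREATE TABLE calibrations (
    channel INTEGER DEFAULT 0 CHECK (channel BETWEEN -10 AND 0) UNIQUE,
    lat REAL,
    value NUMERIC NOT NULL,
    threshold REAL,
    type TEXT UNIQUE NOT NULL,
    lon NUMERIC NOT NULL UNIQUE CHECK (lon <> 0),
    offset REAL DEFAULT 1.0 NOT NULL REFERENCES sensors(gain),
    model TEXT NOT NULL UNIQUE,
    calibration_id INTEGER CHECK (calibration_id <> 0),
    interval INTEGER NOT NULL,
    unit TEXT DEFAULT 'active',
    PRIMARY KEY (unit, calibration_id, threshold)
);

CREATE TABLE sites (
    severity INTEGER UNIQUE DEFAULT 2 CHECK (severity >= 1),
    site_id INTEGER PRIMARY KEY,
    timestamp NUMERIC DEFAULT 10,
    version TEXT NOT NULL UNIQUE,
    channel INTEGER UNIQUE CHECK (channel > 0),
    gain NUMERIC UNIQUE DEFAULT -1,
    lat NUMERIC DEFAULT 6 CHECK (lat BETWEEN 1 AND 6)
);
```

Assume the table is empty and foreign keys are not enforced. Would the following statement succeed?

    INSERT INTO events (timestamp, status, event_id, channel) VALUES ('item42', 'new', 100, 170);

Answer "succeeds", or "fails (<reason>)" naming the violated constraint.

version is omitted from the column list and has no DEFAULT, so it would receive NULL.
But version is declared NOT NULL.

fails (NOT NULL on version)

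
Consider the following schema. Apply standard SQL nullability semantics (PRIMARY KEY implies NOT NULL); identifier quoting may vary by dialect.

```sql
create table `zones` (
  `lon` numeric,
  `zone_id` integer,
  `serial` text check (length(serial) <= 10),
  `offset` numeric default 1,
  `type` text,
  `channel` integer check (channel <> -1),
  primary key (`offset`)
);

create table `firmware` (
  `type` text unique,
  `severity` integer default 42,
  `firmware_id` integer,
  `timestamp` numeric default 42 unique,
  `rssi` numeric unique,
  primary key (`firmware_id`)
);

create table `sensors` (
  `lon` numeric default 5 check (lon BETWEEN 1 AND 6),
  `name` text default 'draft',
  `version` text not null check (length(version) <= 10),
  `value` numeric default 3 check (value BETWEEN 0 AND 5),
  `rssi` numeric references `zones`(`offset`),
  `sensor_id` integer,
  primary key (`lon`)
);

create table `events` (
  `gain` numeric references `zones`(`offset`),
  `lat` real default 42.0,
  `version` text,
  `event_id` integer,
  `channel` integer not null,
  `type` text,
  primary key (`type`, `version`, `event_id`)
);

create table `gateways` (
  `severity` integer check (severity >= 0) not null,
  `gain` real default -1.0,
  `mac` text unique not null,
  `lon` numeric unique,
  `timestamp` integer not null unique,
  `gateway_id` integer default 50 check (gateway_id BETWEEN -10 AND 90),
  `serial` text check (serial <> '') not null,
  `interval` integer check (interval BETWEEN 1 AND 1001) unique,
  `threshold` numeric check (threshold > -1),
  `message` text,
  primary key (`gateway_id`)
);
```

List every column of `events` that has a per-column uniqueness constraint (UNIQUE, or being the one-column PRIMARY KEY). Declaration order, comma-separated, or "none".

- gain: no UNIQUE or single-column PK constraint.
- lat: no UNIQUE or single-column PK constraint.
- version: part of a composite PRIMARY KEY — only the tuple is unique, not this column on its own.
- event_id: part of a composite PRIMARY KEY — only the tuple is unique, not this column on its own.
- channel: no UNIQUE or single-column PK constraint.
- type: part of a composite PRIMARY KEY — only the tuple is unique, not this column on its own.

none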